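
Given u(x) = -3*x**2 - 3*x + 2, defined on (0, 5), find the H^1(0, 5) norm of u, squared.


||u||_{H^1}^2 = 20355/2

The H^1 norm (squared) on an interval (0, L) is
  ||u||_{H^1}^2 = ∫_0^L u(x)^2 dx + ∫_0^L u'(x)^2 dx.
Compute u'(x) = -6*x - 3.
Then u(x)^2 = 9*x**4 + 18*x**3 - 3*x**2 - 12*x + 4 and u'(x)^2 = 36*x**2 + 36*x + 9.
Integrate each monomial from 0 to 5 using ∫_0^5 c·x^n dx = c·5^(n+1)/(n+1):
  ∫_0^5 u(x)^2 dx = ∫_0^5 (9*x^4 + 18*x^3 - 3*x^2 - 12*x + 4) dx. Term by term:
    ∫_0^5 9*x^4 dx = 5625;  ∫_0^5 18*x^3 dx = 5625/2;  ∫_0^5 -3*x^2 dx = -125;
    ∫_0^5 -12*x dx = -150;  ∫_0^5 4 dx = 20.
  Sum: 5625 + 5625/2 − 125 − 150 + 20 = 16365/2.
  ∫_0^5 u'(x)^2 dx = ∫_0^5 (36*x^2 + 36*x + 9) dx. Term by term:
    ∫_0^5 36*x^2 dx = 1500;  ∫_0^5 36*x dx = 450;  ∫_0^5 9 dx = 45.
  Sum: 1500 + 450 + 45 = 1995.
Adding: ||u||_{H^1}^2 = 16365/2 + 1995 = 20355/2.


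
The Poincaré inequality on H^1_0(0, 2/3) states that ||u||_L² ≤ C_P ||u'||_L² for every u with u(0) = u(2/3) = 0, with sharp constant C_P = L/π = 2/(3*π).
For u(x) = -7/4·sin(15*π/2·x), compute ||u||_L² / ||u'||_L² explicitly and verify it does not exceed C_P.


||u||_L² / ||u'||_L² = 2/(15*π) < C_P = 2/(3*π).

u(x) = -7/4·sin(15*π/2·x), so u'(x) = -105*π*cos(15*π*x/2)/8.
Writing u(x) = A·sin(kπx/L) with A = -7/4 and k = 5, use ∫_0^L sin²(kπx/L) dx = L/2 and ∫_0^L cos²(kπx/L) dx = L/2.
u² = 49/16·sin²(15*π/2·x) and (u')² = 11025*π^2/64·cos²(15*π/2·x), and each of sin², cos² integrates to L/2 = 1/3 over (0, 2/3).
∫_0^2/3 u² dx = 49/48, so ||u||_L² = 7*sqrt(3)/12.
∫_0^2/3 (u')² dx = 3675*π^2/64, so ||u'||_L² = 35*sqrt(3)*π/8.
Ratio ||u||_L² / ||u'||_L² = 2/(15*π).
Sharp Poincaré constant on H^1_0(0, 2/3) is C_P = L/π = 2/(3*π), achieved by sin(3*π/2·x).
This is the k = 5 harmonic; the ratio L/(kπ) is strictly less than C_P = L/π, consistent with the sharp inequality ||u||_L² ≤ C_P ||u'||_L².


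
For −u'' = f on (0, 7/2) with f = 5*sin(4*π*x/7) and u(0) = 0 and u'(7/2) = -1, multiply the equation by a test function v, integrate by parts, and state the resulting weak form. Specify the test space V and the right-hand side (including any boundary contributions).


V = {v ∈ H^1(0, 7/2) : v(0) = 0} (test functions vanish at x = 0 where u is specified); weak form: ∫_0^7/2 u'v' dx = ∫_0^7/2 (5*sin(4*π*x/7)) v dx − v(7/2) for all v ∈ V.

Multiply both sides by a test function v and integrate from 0 to 7/2:
  ∫_0^7/2 −u''(x) v(x) dx = ∫_0^7/2 f(x) v(x) dx.
Integrate the LHS by parts once:
  ∫_0^7/2 −u'' v dx = −[u'(x) v(x)]_0^7/2 + ∫_0^7/2 u'(x) v'(x) dx.
Thus ∫_0^7/2 u'(x) v'(x) dx = ∫_0^7/2 f(x) v(x) dx + [u'(x) v(x)]_0^7/2.
Choose V so that boundary terms are either known or forced to vanish.
Mixed BC: u(0) = 0 (Dirichlet) and u'(7/2) = -1 (Neumann). Define V = {v ∈ H^1(0, 7/2) : v(0) = 0}. Then [u' v]_0^7/2 = u'(7/2)·v(7/2) − u'(0)·0 = − v(7/2).
Weak formulation: find u (satisfying any essential BC) such that ∫_0^7/2 u'(x) v'(x) dx = ∫_0^7/2 f v dx − v(7/2) for all v ∈ V (Dirichlet at 0 absorbed into V; Neumann datum at x = 7/2 contributes the boundary term).
Substituting f(x) = 5*sin(4*π*x/7), the right-hand side is ∫_0^7/2 (5*sin(4*π*x/7)) v dx − v(7/2).


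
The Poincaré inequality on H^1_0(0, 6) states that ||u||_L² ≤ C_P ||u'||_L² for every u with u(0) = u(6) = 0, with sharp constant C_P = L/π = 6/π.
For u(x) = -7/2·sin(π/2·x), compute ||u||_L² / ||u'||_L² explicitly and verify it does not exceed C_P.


||u||_L² / ||u'||_L² = 2/π < C_P = 6/π.

u(x) = -7/2·sin(π/2·x), so u'(x) = -7*π*cos(π*x/2)/4.
Writing u(x) = A·sin(kπx/L) with A = -7/2 and k = 3, use ∫_0^L sin²(kπx/L) dx = L/2 and ∫_0^L cos²(kπx/L) dx = L/2.
u² = 49/4·sin²(π/2·x) and (u')² = 49*π^2/16·cos²(π/2·x), and each of sin², cos² integrates to L/2 = 3 over (0, 6).
∫_0^6 u² dx = 147/4, so ||u||_L² = 7*sqrt(3)/2.
∫_0^6 (u')² dx = 147*π^2/16, so ||u'||_L² = 7*sqrt(3)*π/4.
Ratio ||u||_L² / ||u'||_L² = 2/π.
Sharp Poincaré constant on H^1_0(0, 6) is C_P = L/π = 6/π, achieved by sin(π/6·x).
This is the k = 3 harmonic; the ratio L/(kπ) is strictly less than C_P = L/π, consistent with the sharp inequality ||u||_L² ≤ C_P ||u'||_L².


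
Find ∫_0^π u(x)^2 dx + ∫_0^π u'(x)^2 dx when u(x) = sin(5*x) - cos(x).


||u||_{H^1(0,π)}^2 = 14*π

u'(x) = sin(x) + 5*cos(5*x).
Expand u² and (u')² and integrate term by term on (0, π), using: for integers n ≥ 1, ∫_0^π sin²(nx) dx = ∫_0^π cos²(nx) dx = π/2; for n ≠ n', ∫_0^π sin(nx)sin(n'x) dx = ∫_0^π cos(nx)cos(n'x) dx = 0; and by product-to-sum, ∫_0^π sin(nx)cos(n'x) dx = ½∫_0^π [sin((n+n')x) + sin((n−n')x)] dx, which is 0 when n+n' is even and 2n/(n²−n'²) when n+n' is odd (it need not vanish on (0, π)).
  u² squared terms: (-1)²·∫cos(x)² dx = 1·π/2 = π/2;  (1)²·∫sin(5x)² dx = 1·π/2 = π/2.
  u² cross terms: 2·(-1)·(1)·∫cos(x)·sin(5x) dx = -2·(0) = 0.
  So ∫_0^π u² dx = π/2 + π/2 + 0 = π.
  (u')² squared terms: (5)²·∫cos(5x)² dx = 25·π/2 = 25*π/2;  (1)²·∫sin(x)² dx = 1·π/2 = π/2.
  (u')² cross terms: 2·(5)·(1)·∫cos(5x)·sin(x) dx = 10·(0) = 0.
  So ∫_0^π (u')² dx = 25*π/2 + π/2 + 0 = 13*π.
||u||_{H^1}^2 = (π) + (13*π) = 14*π.


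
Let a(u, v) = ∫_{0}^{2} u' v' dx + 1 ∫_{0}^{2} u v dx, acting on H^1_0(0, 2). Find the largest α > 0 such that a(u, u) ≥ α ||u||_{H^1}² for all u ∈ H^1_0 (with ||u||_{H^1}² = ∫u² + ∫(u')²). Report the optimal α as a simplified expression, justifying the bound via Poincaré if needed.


α = 1

Coercivity of a(·,·) on H^1_0(0, 2) means a(u, u) ≥ α ||u||_{H^1}² for every u ∈ H^1_0.
The interval has length L = 2, and Poincaré/coercivity depend only on L. Here a(u, u) = ∫(u')² + (1)·∫u².
Here c = 1 ≥ 1, so a(u,u) = ∫(u')² + c∫u² ≥ ∫(u')² + ∫u² = ||u||_{H^1}², i.e. α = 1 works. No larger α is possible: a(u,u) ≥ α||u||_{H^1}² means (1−α)∫(u')² ≥ (α−c)∫u², and for the modes u_n = sin(nπ(x−x₀)/L) (x₀ the left endpoint) one has ∫u_n²/∫(u_n')² = (L/(nπ))² → 0, so a(u_n,u_n)/||u_n||_{H^1}² → 1. Hence the optimal constant is α = 1.
Therefore α = 1.


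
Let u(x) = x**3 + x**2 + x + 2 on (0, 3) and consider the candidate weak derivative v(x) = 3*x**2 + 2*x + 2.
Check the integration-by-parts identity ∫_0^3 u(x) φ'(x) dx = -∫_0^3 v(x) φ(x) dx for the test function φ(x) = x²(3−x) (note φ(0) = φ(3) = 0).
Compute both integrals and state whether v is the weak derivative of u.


LHS = -2079/20, RHS = -1107/10. No, v is not the weak derivative of u.

u(x) = x**3 + x**2 + x + 2, classical derivative u'(x) = 3*x**2 + 2*x + 1.
φ(x) = x²(3−x), so φ'(x) = 3*x*(2 - x).
Note φ(0) = φ(3) = 0, so the boundary term u·φ vanishes.
LHS = ∫_0^3 u(x) φ'(x) dx = ∫_0^3 (-3*x^5 + 3*x^4 + 3*x^3 + 12*x) dx. Term by term:
  ∫_0^3 -3*x^5 dx = -729/2;  ∫_0^3 3*x^4 dx = 729/5;  ∫_0^3 3*x^3 dx = 243/4;
  ∫_0^3 12*x dx = 54.
Sum: -729/2 + 729/5 + 243/4 + 54 = -2079/20.
So LHS = -2079/20.
∫_0^3 v(x) φ(x) dx = ∫_0^3 (-3*x^5 + 7*x^4 + 4*x^3 + 6*x^2) dx. Term by term:
  ∫_0^3 -3*x^5 dx = -729/2;  ∫_0^3 7*x^4 dx = 1701/5;  ∫_0^3 4*x^3 dx = 81;
  ∫_0^3 6*x^2 dx = 54.
Sum: -729/2 + 1701/5 + 81 + 54 = 1107/10.
So RHS = -∫_0^3 v(x) φ(x) dx = -1107/10.
LHS − RHS = 27/4 ≠ 0, so the identity fails.
(For a valid weak derivative the identity must hold for EVERY test function, in particular this one. The failure shows v is NOT the weak derivative of u.)
Correct weak derivative would be u'(x) = 3*x**2 + 2*x + 1.


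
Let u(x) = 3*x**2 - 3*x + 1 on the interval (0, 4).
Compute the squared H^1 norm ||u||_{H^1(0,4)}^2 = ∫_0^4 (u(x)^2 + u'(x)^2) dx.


||u||_{H^1}^2 = 7416/5

The H^1 norm (squared) on an interval (0, L) is
  ||u||_{H^1}^2 = ∫_0^L u(x)^2 dx + ∫_0^L u'(x)^2 dx.
Compute u'(x) = 6*x - 3.
Then u(x)^2 = 9*x**4 - 18*x**3 + 15*x**2 - 6*x + 1 and u'(x)^2 = 36*x**2 - 36*x + 9.
Integrate each monomial from 0 to 4 using ∫_0^4 c·x^n dx = c·4^(n+1)/(n+1):
  ∫_0^4 u(x)^2 dx = ∫_0^4 (9*x^4 - 18*x^3 + 15*x^2 - 6*x + 1) dx. Term by term:
    ∫_0^4 9*x^4 dx = 9216/5;  ∫_0^4 -18*x^3 dx = -1152;  ∫_0^4 15*x^2 dx = 320;
    ∫_0^4 -6*x dx = -48;  ∫_0^4 1 dx = 4.
  Sum: 9216/5 − 1152 + 320 − 48 + 4 = 4836/5.
  ∫_0^4 u'(x)^2 dx = ∫_0^4 (36*x^2 - 36*x + 9) dx. Term by term:
    ∫_0^4 36*x^2 dx = 768;  ∫_0^4 -36*x dx = -288;  ∫_0^4 9 dx = 36.
  Sum: 768 − 288 + 36 = 516.
Adding: ||u||_{H^1}^2 = 4836/5 + 516 = 7416/5.


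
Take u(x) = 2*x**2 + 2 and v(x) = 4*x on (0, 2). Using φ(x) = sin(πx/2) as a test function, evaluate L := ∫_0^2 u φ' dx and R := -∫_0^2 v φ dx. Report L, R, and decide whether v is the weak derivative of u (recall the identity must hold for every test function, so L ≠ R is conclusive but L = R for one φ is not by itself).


LHS = -16/π, RHS = -16/π. Yes, v = u' weakly.

u(x) = 2*x**2 + 2, classical derivative u'(x) = 4*x.
φ(x) = sin(πx/2), so φ'(x) = π*cos(π*x/2)/2.
Note φ(0) = φ(2) = 0, so the boundary term u·φ vanishes.
LHS = ∫_0^2 u(x) φ'(x) dx = ∫_0^2 (π*x^2*cos(π*x/2) + π*cos(π*x/2)) dx. Term by term:
  ∫_0^2 π*cos(π*x/2) dx = 0;  ∫_0^2 π*x^2*cos(π*x/2) dx = -16/π.
Sum: 0 − 16/π = -16/π.
So LHS = -16/π.
∫_0^2 v(x) φ(x) dx = ∫_0^2 (4*x*sin(π*x/2)) dx. Term by term:
  ∫_0^2 4*x*sin(π*x/2) dx = 16/π.
So RHS = -∫_0^2 v(x) φ(x) dx = -16/π.
LHS = RHS, so the identity holds for this test φ.
Moreover u is smooth here and v(x) = u'(x) = 4*x pointwise, so the identity holds for every test function. Hence v is the weak derivative of u.


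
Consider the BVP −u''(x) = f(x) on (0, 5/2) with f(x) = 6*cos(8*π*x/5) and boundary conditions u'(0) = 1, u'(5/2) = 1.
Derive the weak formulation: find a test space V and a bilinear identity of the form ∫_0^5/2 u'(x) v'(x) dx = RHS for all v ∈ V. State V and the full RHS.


V = H^1(0, 5/2) (v unrestricted at boundary; u is determined up to an additive constant); weak form: ∫_0^5/2 u'v' dx = ∫_0^5/2 (6*cos(8*π*x/5)) v dx + v(5/2) − v(0) for all v ∈ V.

Multiply both sides by a test function v and integrate from 0 to 5/2:
  ∫_0^5/2 −u''(x) v(x) dx = ∫_0^5/2 f(x) v(x) dx.
Integrate the LHS by parts once:
  ∫_0^5/2 −u'' v dx = −[u'(x) v(x)]_0^5/2 + ∫_0^5/2 u'(x) v'(x) dx.
Thus ∫_0^5/2 u'(x) v'(x) dx = ∫_0^5/2 f(x) v(x) dx + [u'(x) v(x)]_0^5/2.
Choose V so that boundary terms are either known or forced to vanish.
u has inhomogeneous Neumann u'(0) = 1, u'(5/2) = 1. [u' v]_0^5/2 = (1)·v(5/2) − (1)·v(0) = v(5/2) − v(0). Take V = H^1(0, 5/2); boundary term becomes part of RHS.
Weak formulation: find u (satisfying any essential BC) such that ∫_0^5/2 u'(x) v'(x) dx = ∫_0^5/2 f v dx + v(5/2) − v(0) for all v ∈ V (Neumann data are natural BCs: they enter the RHS as boundary terms).
Substituting f(x) = 6*cos(8*π*x/5), the right-hand side is ∫_0^5/2 (6*cos(8*π*x/5)) v dx + v(5/2) − v(0).
Compatibility check (pure Neumann): taking v ≡ 1 ∈ V gives 0 = ∫_0^5/2 f dx + (1) − (1), i.e. ∫_0^5/2 f dx must equal u'(0) − u'(5/2) = 0. Indeed ∫_0^5/2 (6*cos(8*π*x/5)) dx = 0, so the data are compatible. The solution is then unique only up to an additive constant (fix it e.g. by requiring ∫_0^5/2 u dx = 0).


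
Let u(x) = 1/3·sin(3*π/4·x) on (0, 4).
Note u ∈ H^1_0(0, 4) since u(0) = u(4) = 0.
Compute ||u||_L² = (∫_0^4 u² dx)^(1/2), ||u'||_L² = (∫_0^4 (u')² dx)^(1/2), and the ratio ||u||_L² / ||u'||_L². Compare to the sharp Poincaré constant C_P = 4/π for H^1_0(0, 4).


||u||_L² / ||u'||_L² = 4/(3*π) < C_P = 4/π.

u(x) = 1/3·sin(3*π/4·x), so u'(x) = π*cos(3*π*x/4)/4.
Writing u(x) = A·sin(kπx/L) with A = 1/3 and k = 3, use ∫_0^L sin²(kπx/L) dx = L/2 and ∫_0^L cos²(kπx/L) dx = L/2.
u² = 1/9·sin²(3*π/4·x) and (u')² = π^2/16·cos²(3*π/4·x), and each of sin², cos² integrates to L/2 = 2 over (0, 4).
∫_0^4 u² dx = 2/9, so ||u||_L² = sqrt(2)/3.
∫_0^4 (u')² dx = π^2/8, so ||u'||_L² = sqrt(2)*π/4.
Ratio ||u||_L² / ||u'||_L² = 4/(3*π).
Sharp Poincaré constant on H^1_0(0, 4) is C_P = L/π = 4/π, achieved by sin(π/4·x).
This is the k = 3 harmonic; the ratio L/(kπ) is strictly less than C_P = L/π, consistent with the sharp inequality ||u||_L² ≤ C_P ||u'||_L².


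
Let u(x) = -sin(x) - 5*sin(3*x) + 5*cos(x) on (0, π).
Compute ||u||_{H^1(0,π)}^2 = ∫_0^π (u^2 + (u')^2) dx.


||u||_{H^1(0,π)}^2 = 151*π

u'(x) = -5*sin(x) - cos(x) - 15*cos(3*x).
Expand u² and (u')² and integrate term by term on (0, π), using: for integers n ≥ 1, ∫_0^π sin²(nx) dx = ∫_0^π cos²(nx) dx = π/2; for n ≠ n', ∫_0^π sin(nx)sin(n'x) dx = ∫_0^π cos(nx)cos(n'x) dx = 0; and by product-to-sum, ∫_0^π sin(nx)cos(n'x) dx = ½∫_0^π [sin((n+n')x) + sin((n−n')x)] dx, which is 0 when n+n' is even and 2n/(n²−n'²) when n+n' is odd (it need not vanish on (0, π)).
  u² squared terms: (-1)²·∫sin(x)² dx = 1·π/2 = π/2;  (-5)²·∫sin(3x)² dx = 25·π/2 = 25*π/2;  (5)²·∫cos(x)² dx = 25·π/2 = 25*π/2.
  u² cross terms: 2·(-1)·(-5)·∫sin(x)·sin(3x) dx = 10·(0) = 0;  2·(-1)·(5)·∫sin(x)·cos(x) dx = -10·(0) = 0;  2·(-5)·(5)·∫sin(3x)·cos(x) dx = -50·(0) = 0.
  So ∫_0^π u² dx = π/2 + 25*π/2 + 25*π/2 + 0 + 0 + 0 = 51*π/2.
  (u')² squared terms: (-1)²·∫cos(x)² dx = 1·π/2 = π/2;  (-15)²·∫cos(3x)² dx = 225·π/2 = 225*π/2;  (-5)²·∫sin(x)² dx = 25·π/2 = 25*π/2.
  (u')² cross terms: 2·(-1)·(-15)·∫cos(x)·cos(3x) dx = 30·(0) = 0;  2·(-1)·(-5)·∫cos(x)·sin(x) dx = 10·(0) = 0;  2·(-15)·(-5)·∫cos(3x)·sin(x) dx = 150·(0) = 0.
  So ∫_0^π (u')² dx = π/2 + 225*π/2 + 25*π/2 + 0 + 0 + 0 = 251*π/2.
||u||_{H^1}^2 = (51*π/2) + (251*π/2) = 151*π.


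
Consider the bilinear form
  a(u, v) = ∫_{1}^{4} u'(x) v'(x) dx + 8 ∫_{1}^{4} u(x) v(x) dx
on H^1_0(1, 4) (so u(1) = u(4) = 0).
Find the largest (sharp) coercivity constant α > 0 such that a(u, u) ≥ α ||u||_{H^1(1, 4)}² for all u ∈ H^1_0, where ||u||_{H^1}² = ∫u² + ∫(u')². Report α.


α = 1

Coercivity of a(·,·) on H^1_0(1, 4) means a(u, u) ≥ α ||u||_{H^1}² for every u ∈ H^1_0.
The interval has length L = 3, and Poincaré/coercivity depend only on L. Here a(u, u) = ∫(u')² + (8)·∫u².
Here c = 8 ≥ 1, so a(u,u) = ∫(u')² + c∫u² ≥ ∫(u')² + ∫u² = ||u||_{H^1}², i.e. α = 1 works. No larger α is possible: a(u,u) ≥ α||u||_{H^1}² means (1−α)∫(u')² ≥ (α−c)∫u², and for the modes u_n = sin(nπ(x−x₀)/L) (x₀ the left endpoint) one has ∫u_n²/∫(u_n')² = (L/(nπ))² → 0, so a(u_n,u_n)/||u_n||_{H^1}² → 1. Hence the optimal constant is α = 1.
Therefore α = 1.


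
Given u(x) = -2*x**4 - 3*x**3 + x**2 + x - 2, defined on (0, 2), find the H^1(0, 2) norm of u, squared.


||u||_{H^1}^2 = 1086142/315

The H^1 norm (squared) on an interval (0, L) is
  ||u||_{H^1}^2 = ∫_0^L u(x)^2 dx + ∫_0^L u'(x)^2 dx.
Compute u'(x) = -8*x**3 - 9*x**2 + 2*x + 1.
Then u(x)^2 = 4*x**8 + 12*x**7 + 5*x**6 - 10*x**5 + 3*x**4 + 14*x**3 - 3*x**2 - 4*x + 4 and u'(x)^2 = 64*x**6 + 144*x**5 + 49*x**4 - 52*x**3 - 14*x**2 + 4*x + 1.
Integrate each monomial from 0 to 2 using ∫_0^2 c·x^n dx = c·2^(n+1)/(n+1):
  ∫_0^2 u(x)^2 dx = ∫_0^2 (4*x^8 + 12*x^7 + 5*x^6 - 10*x^5 + 3*x^4 + 14*x^3 - 3*x^2 - 4*x + 4) dx. Term by term:
    ∫_0^2 4*x^8 dx = 2048/9;  ∫_0^2 12*x^7 dx = 384;  ∫_0^2 5*x^6 dx = 640/7;
    ∫_0^2 -10*x^5 dx = -320/3;  ∫_0^2 3*x^4 dx = 96/5;  ∫_0^2 14*x^3 dx = 56;
    ∫_0^2 -3*x^2 dx = -8;  ∫_0^2 -4*x dx = -8;  ∫_0^2 4 dx = 8.
  Sum: 2048/9 + 384 + 640/7 − 320/3 + 96/5 + 56 − 8 − 8 + 8 = 209008/315.
  ∫_0^2 u'(x)^2 dx = ∫_0^2 (64*x^6 + 144*x^5 + 49*x^4 - 52*x^3 - 14*x^2 + 4*x + 1) dx. Term by term:
    ∫_0^2 64*x^6 dx = 8192/7;  ∫_0^2 144*x^5 dx = 1536;  ∫_0^2 49*x^4 dx = 1568/5;
    ∫_0^2 -52*x^3 dx = -208;  ∫_0^2 -14*x^2 dx = -112/3;  ∫_0^2 4*x dx = 8;
    ∫_0^2 1 dx = 2.
  Sum: 8192/7 + 1536 + 1568/5 − 208 − 112/3 + 8 + 2 = 292378/105.
Adding: ||u||_{H^1}^2 = 209008/315 + 292378/105 = 1086142/315.


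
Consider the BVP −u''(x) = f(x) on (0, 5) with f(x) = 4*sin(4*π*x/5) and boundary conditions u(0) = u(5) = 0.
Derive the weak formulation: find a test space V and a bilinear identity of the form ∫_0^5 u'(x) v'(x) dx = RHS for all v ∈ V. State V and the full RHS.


V = H^1_0(0, 5) (so v(0) = v(5) = 0); weak form: ∫_0^5 u'v' dx = ∫_0^5 (4*sin(4*π*x/5)) v dx for all v ∈ V.

Multiply both sides by a test function v and integrate from 0 to 5:
  ∫_0^5 −u''(x) v(x) dx = ∫_0^5 f(x) v(x) dx.
Integrate the LHS by parts once:
  ∫_0^5 −u'' v dx = −[u'(x) v(x)]_0^5 + ∫_0^5 u'(x) v'(x) dx.
Thus ∫_0^5 u'(x) v'(x) dx = ∫_0^5 f(x) v(x) dx + [u'(x) v(x)]_0^5.
Choose V so that boundary terms are either known or forced to vanish.
u is Dirichlet: u(0) = u(5) = 0. Let V = H^1_0(0, 5); then v(0) = v(5) = 0, and [u' v]_0^5 = 0.
Weak formulation: find u (satisfying any essential BC) such that ∫_0^5 u'(x) v'(x) dx = ∫_0^5 f v dx for all v ∈ V.
Substituting f(x) = 4*sin(4*π*x/5), the right-hand side is ∫_0^5 (4*sin(4*π*x/5)) v dx.


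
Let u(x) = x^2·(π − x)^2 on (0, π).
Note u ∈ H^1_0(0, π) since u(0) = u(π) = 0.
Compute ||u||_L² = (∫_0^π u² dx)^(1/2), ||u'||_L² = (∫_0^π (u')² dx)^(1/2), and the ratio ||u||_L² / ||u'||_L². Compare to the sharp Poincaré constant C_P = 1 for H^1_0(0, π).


||u||_L² / ||u'||_L² = sqrt(3)*π/6 < C_P = 1.

u(x) = x^2·(π − x)^2, so u'(x) = 2*x*(x - π)*(2*x - π).
u(x) = x^2·(π − x)^2 vanishes at x = 0 and x = π, so u ∈ H^1_0(0, π). Differentiate via the product rule and integrate the resulting polynomials term by term.
  ∫_0^π u² dx = ∫_0^π (x^8 - 4*π*x^7 + 6*π^2*x^6 - 4*π^3*x^5 + π^4*x^4) dx. Term by term:
    ∫_0^π x^8 dx = π^9/9;  ∫_0^π -4*π*x^7 dx = -π^9/2;  ∫_0^π 6*π^2*x^6 dx = 6*π^9/7;
    ∫_0^π -4*π^3*x^5 dx = -2*π^9/3;  ∫_0^π π^4*x^4 dx = π^9/5.
  Sum: π^9/9 − π^9/2 + 6*π^9/7 − 2*π^9/3 + π^9/5 = π^9/630.
  ∫_0^π (u')² dx = ∫_0^π (16*x^6 - 48*π*x^5 + 52*π^2*x^4 - 24*π^3*x^3 + 4*π^4*x^2) dx. Term by term:
    ∫_0^π 16*x^6 dx = 16*π^7/7;  ∫_0^π -48*π*x^5 dx = -8*π^7;  ∫_0^π 52*π^2*x^4 dx = 52*π^7/5;
    ∫_0^π -24*π^3*x^3 dx = -6*π^7;  ∫_0^π 4*π^4*x^2 dx = 4*π^7/3.
  Sum: 16*π^7/7 − 8*π^7 + 52*π^7/5 − 6*π^7 + 4*π^7/3 = 2*π^7/105.
∫_0^π u² dx = π^9/630, so ||u||_L² = sqrt(70)*π^(9/2)/210.
∫_0^π (u')² dx = 2*π^7/105, so ||u'||_L² = sqrt(210)*π^(7/2)/105.
Ratio ||u||_L² / ||u'||_L² = sqrt(3)*π/6.
Sharp Poincaré constant on H^1_0(0, π) is C_P = L/π = 1, achieved by sin(x).
A polynomial bump cannot attain the sharp Poincaré constant (only the first sine eigenfunction does), so the ratio is strictly less than C_P, consistent with ||u||_L² ≤ C_P ||u'||_L².


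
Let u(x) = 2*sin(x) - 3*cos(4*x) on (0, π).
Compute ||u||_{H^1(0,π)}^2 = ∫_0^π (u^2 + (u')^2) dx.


||u||_{H^1(0,π)}^2 = 136/5 + 161*π/2

u'(x) = 12*sin(4*x) + 2*cos(x).
Expand u² and (u')² and integrate term by term on (0, π), using: for integers n ≥ 1, ∫_0^π sin²(nx) dx = ∫_0^π cos²(nx) dx = π/2; for n ≠ n', ∫_0^π sin(nx)sin(n'x) dx = ∫_0^π cos(nx)cos(n'x) dx = 0; and by product-to-sum, ∫_0^π sin(nx)cos(n'x) dx = ½∫_0^π [sin((n+n')x) + sin((n−n')x)] dx, which is 0 when n+n' is even and 2n/(n²−n'²) when n+n' is odd (it need not vanish on (0, π)).
  u² squared terms: (-3)²·∫cos(4x)² dx = 9·π/2 = 9*π/2;  (2)²·∫sin(x)² dx = 4·π/2 = 2*π.
  u² cross terms: 2·(-3)·(2)·∫cos(4x)·sin(x) dx = -12·(-2/15) = 8/5.
  So ∫_0^π u² dx = 9*π/2 + 2*π + 8/5 = 8/5 + 13*π/2.
  (u')² squared terms: (2)²·∫cos(x)² dx = 4·π/2 = 2*π;  (12)²·∫sin(4x)² dx = 144·π/2 = 72*π.
  (u')² cross terms: 2·(2)·(12)·∫cos(x)·sin(4x) dx = 48·(8/15) = 128/5.
  So ∫_0^π (u')² dx = 2*π + 72*π + 128/5 = 128/5 + 74*π.
||u||_{H^1}^2 = (8/5 + 13*π/2) + (128/5 + 74*π) = 136/5 + 161*π/2.


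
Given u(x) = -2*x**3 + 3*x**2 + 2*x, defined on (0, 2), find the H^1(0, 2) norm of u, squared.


||u||_{H^1}^2 = 4264/105

The H^1 norm (squared) on an interval (0, L) is
  ||u||_{H^1}^2 = ∫_0^L u(x)^2 dx + ∫_0^L u'(x)^2 dx.
Compute u'(x) = -6*x**2 + 6*x + 2.
Then u(x)^2 = 4*x**6 - 12*x**5 + x**4 + 12*x**3 + 4*x**2 and u'(x)^2 = 36*x**4 - 72*x**3 + 12*x**2 + 24*x + 4.
Integrate each monomial from 0 to 2 using ∫_0^2 c·x^n dx = c·2^(n+1)/(n+1):
  ∫_0^2 u(x)^2 dx = ∫_0^2 (4*x^6 - 12*x^5 + x^4 + 12*x^3 + 4*x^2) dx. Term by term:
    ∫_0^2 4*x^6 dx = 512/7;  ∫_0^2 -12*x^5 dx = -128;  ∫_0^2 x^4 dx = 32/5;
    ∫_0^2 12*x^3 dx = 48;  ∫_0^2 4*x^2 dx = 32/3.
  Sum: 512/7 − 128 + 32/5 + 48 + 32/3 = 1072/105.
  ∫_0^2 u'(x)^2 dx = ∫_0^2 (36*x^4 - 72*x^3 + 12*x^2 + 24*x + 4) dx. Term by term:
    ∫_0^2 36*x^4 dx = 1152/5;  ∫_0^2 -72*x^3 dx = -288;  ∫_0^2 12*x^2 dx = 32;
    ∫_0^2 24*x dx = 48;  ∫_0^2 4 dx = 8.
  Sum: 1152/5 − 288 + 32 + 48 + 8 = 152/5.
Adding: ||u||_{H^1}^2 = 1072/105 + 152/5 = 4264/105.


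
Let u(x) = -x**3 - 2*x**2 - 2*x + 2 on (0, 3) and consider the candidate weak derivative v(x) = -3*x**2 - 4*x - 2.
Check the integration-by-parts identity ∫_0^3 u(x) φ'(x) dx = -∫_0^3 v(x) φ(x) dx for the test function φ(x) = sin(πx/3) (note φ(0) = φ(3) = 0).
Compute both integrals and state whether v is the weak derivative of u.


LHS = -324/π^3 + 129/π, RHS = -324/π^3 + 129/π. Yes, v = u' weakly.

u(x) = -x**3 - 2*x**2 - 2*x + 2, classical derivative u'(x) = -3*x**2 - 4*x - 2.
φ(x) = sin(πx/3), so φ'(x) = π*cos(π*x/3)/3.
Note φ(0) = φ(3) = 0, so the boundary term u·φ vanishes.
LHS = ∫_0^3 u(x) φ'(x) dx = ∫_0^3 (-π*x^3*cos(π*x/3)/3 - 2*π*x^2*cos(π*x/3)/3 - 2*π*x*cos(π*x/3)/3 + 2*π*cos(π*x/3)/3) dx. Term by term:
  ∫_0^3 2*π*cos(π*x/3)/3 dx = 0;  ∫_0^3 -2*π*x*cos(π*x/3)/3 dx = 12/π;  ∫_0^3 -2*π*x^2*cos(π*x/3)/3 dx = 36/π;
  ∫_0^3 -π*x^3*cos(π*x/3)/3 dx = -324/π^3 + 81/π.
Sum: 0 + 12/π + 36/π + -324/π^3 + 81/π = -324/π^3 + 129/π.
So LHS = -324/π^3 + 129/π.
∫_0^3 v(x) φ(x) dx = ∫_0^3 (-3*x^2*sin(π*x/3) - 4*x*sin(π*x/3) - 2*sin(π*x/3)) dx. Term by term:
  ∫_0^3 -2*sin(π*x/3) dx = -12/π;  ∫_0^3 -4*x*sin(π*x/3) dx = -36/π;  ∫_0^3 -3*x^2*sin(π*x/3) dx = -81/π + 324/π^3.
Sum: -12/π − 36/π + -81/π + 324/π^3 = -129/π + 324/π^3.
So RHS = -∫_0^3 v(x) φ(x) dx = -324/π^3 + 129/π.
LHS = RHS, so the identity holds for this test φ.
Moreover u is smooth here and v(x) = u'(x) = -3*x**2 - 4*x - 2 pointwise, so the identity holds for every test function. Hence v is the weak derivative of u.


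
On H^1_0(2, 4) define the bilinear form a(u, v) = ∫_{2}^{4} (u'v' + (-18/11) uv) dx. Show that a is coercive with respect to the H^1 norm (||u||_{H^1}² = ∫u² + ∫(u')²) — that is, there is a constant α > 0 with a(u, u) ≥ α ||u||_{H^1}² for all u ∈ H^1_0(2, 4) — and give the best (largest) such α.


α = (-72/11 + π^2)/(4 + π^2)

Coercivity of a(·,·) on H^1_0(2, 4) means a(u, u) ≥ α ||u||_{H^1}² for every u ∈ H^1_0.
The interval has length L = 2, and Poincaré/coercivity depend only on L. Here a(u, u) = ∫(u')² + (-18/11)·∫u².
Here c = -18/11 < 0 with |c| < (π/L)² = π^2/4, so coercivity still holds. The condition a(u,u) ≥ α||u||_{H^1}² reads (1−α)∫(u')² ≥ (α−c)∫u². Any admissible α is ≤ 1 (rapidly oscillating u have ∫u²/∫(u')² → 0), and α = 1 would force 0 ≥ (1−c)∫u², impossible since c < 1; so 1−α > 0. By the sharp Poincaré inequality on H^1_0 of an interval of length L, ∫(u')² ≥ (π/L)²∫u² with equality for the first sine mode sin(π(x−x₀)/L) (x₀ the left endpoint), so the inequality holds for all u iff (1−α)(π/L)² ≥ α − c, i.e. α ≤ ((π/L)² + c)/((π/L)² + 1) = (1 + c(L/π)²)/(1 + (L/π)²). (Direct route, valid since c ≤ 0: Poincaré gives c∫u² ≥ c(L/π)²∫(u')², so a(u,u) ≥ (1 + c(L/π)²)∫(u')², while ||u||_{H^1}² ≤ (1 + (L/π)²)∫(u')²; dividing yields the same α.) With (π/L)² = π^2/4 and c = -18/11, the largest admissible constant is α = ((π/L)² + c)/((π/L)² + 1).
Simplifying, α = (-72/11 + π^2)/(4 + π^2).


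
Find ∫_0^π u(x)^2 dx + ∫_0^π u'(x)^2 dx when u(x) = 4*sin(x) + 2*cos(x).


||u||_{H^1(0,π)}^2 = 20*π

u'(x) = -2*sin(x) + 4*cos(x).
Expand u² and (u')² and integrate term by term on (0, π), using: for integers n ≥ 1, ∫_0^π sin²(nx) dx = ∫_0^π cos²(nx) dx = π/2; for n ≠ n', ∫_0^π sin(nx)sin(n'x) dx = ∫_0^π cos(nx)cos(n'x) dx = 0; and by product-to-sum, ∫_0^π sin(nx)cos(n'x) dx = ½∫_0^π [sin((n+n')x) + sin((n−n')x)] dx, which is 0 when n+n' is even and 2n/(n²−n'²) when n+n' is odd (it need not vanish on (0, π)).
  u² squared terms: (2)²·∫cos(x)² dx = 4·π/2 = 2*π;  (4)²·∫sin(x)² dx = 16·π/2 = 8*π.
  u² cross terms: 2·(2)·(4)·∫cos(x)·sin(x) dx = 16·(0) = 0.
  So ∫_0^π u² dx = 2*π + 8*π + 0 = 10*π.
  (u')² squared terms: (-2)²·∫sin(x)² dx = 4·π/2 = 2*π;  (4)²·∫cos(x)² dx = 16·π/2 = 8*π.
  (u')² cross terms: 2·(-2)·(4)·∫sin(x)·cos(x) dx = -16·(0) = 0.
  So ∫_0^π (u')² dx = 2*π + 8*π + 0 = 10*π.
||u||_{H^1}^2 = (10*π) + (10*π) = 20*π.


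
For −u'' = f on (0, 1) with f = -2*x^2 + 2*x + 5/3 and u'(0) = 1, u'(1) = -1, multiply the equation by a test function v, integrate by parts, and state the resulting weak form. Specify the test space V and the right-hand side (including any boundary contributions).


V = H^1(0, 1) (v unrestricted at boundary; u is determined up to an additive constant); weak form: ∫_0^1 u'v' dx = ∫_0^1 (-2*x^2 + 2*x + 5/3) v dx − v(1) − v(0) for all v ∈ V.

Multiply both sides by a test function v and integrate from 0 to 1:
  ∫_0^1 −u''(x) v(x) dx = ∫_0^1 f(x) v(x) dx.
Integrate the LHS by parts once:
  ∫_0^1 −u'' v dx = −[u'(x) v(x)]_0^1 + ∫_0^1 u'(x) v'(x) dx.
Thus ∫_0^1 u'(x) v'(x) dx = ∫_0^1 f(x) v(x) dx + [u'(x) v(x)]_0^1.
Choose V so that boundary terms are either known or forced to vanish.
u has inhomogeneous Neumann u'(0) = 1, u'(1) = -1. [u' v]_0^1 = (-1)·v(1) − (1)·v(0) = − v(1) − v(0). Take V = H^1(0, 1); boundary term becomes part of RHS.
Weak formulation: find u (satisfying any essential BC) such that ∫_0^1 u'(x) v'(x) dx = ∫_0^1 f v dx − v(1) − v(0) for all v ∈ V (Neumann data are natural BCs: they enter the RHS as boundary terms).
Substituting f(x) = -2*x^2 + 2*x + 5/3, the right-hand side is ∫_0^1 (-2*x^2 + 2*x + 5/3) v dx − v(1) − v(0).
Compatibility check (pure Neumann): taking v ≡ 1 ∈ V gives 0 = ∫_0^1 f dx + (-1) − (1), i.e. ∫_0^1 f dx must equal u'(0) − u'(1) = 2. Indeed ∫_0^1 (-2*x^2 + 2*x + 5/3) dx = 2, so the data are compatible. The solution is then unique only up to an additive constant (fix it e.g. by requiring ∫_0^1 u dx = 0).


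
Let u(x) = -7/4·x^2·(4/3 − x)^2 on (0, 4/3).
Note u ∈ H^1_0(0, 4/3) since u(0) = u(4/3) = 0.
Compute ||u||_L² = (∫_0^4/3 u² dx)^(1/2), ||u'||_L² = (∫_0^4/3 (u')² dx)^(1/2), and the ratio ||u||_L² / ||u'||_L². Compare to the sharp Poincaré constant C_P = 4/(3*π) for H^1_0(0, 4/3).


||u||_L² / ||u'||_L² = 2*sqrt(3)/9 < C_P = 4/(3*π).

u(x) = -7/4·x^2·(4/3 − x)^2, so u'(x) = 7*x*(-9*x^2 + 18*x - 8)/9.
u(x) = -7/4·x^2·(4/3 − x)^2 vanishes at x = 0 and x = 4/3, so u ∈ H^1_0(0, 4/3). Differentiate via the product rule and integrate the resulting polynomials term by term.
  ∫_0^4/3 u² dx = ∫_0^4/3 (49*x^8/16 - 49*x^7/3 + 98*x^6/3 - 784*x^5/27 + 784*x^4/81) dx. Term by term:
    ∫_0^4/3 49*x^8/16 dx = 802816/177147;  ∫_0^4/3 -49*x^7/3 dx = -401408/19683;  ∫_0^4/3 98*x^6/3 dx = 229376/6561;
    ∫_0^4/3 -784*x^5/27 dx = -1605632/59049;  ∫_0^4/3 784*x^4/81 dx = 802816/98415.
  Sum: 802816/177147 − 401408/19683 + 229376/6561 − 1605632/59049 + 802816/98415 = 57344/885735.
  ∫_0^4/3 (u')² dx = ∫_0^4/3 (49*x^6 - 196*x^5 + 2548*x^4/9 - 1568*x^3/9 + 3136*x^2/81) dx. Term by term:
    ∫_0^4/3 49*x^6 dx = 114688/2187;  ∫_0^4/3 -196*x^5 dx = -401408/2187;  ∫_0^4/3 2548*x^4/9 dx = 2609152/10935;
    ∫_0^4/3 -1568*x^3/9 dx = -100352/729;  ∫_0^4/3 3136*x^2/81 dx = 200704/6561.
  Sum: 114688/2187 − 401408/2187 + 2609152/10935 − 100352/729 + 200704/6561 = 14336/32805.
∫_0^4/3 u² dx = 57344/885735, so ||u||_L² = 64*sqrt(210)/3645.
∫_0^4/3 (u')² dx = 14336/32805, so ||u'||_L² = 32*sqrt(70)/405.
Ratio ||u||_L² / ||u'||_L² = 2*sqrt(3)/9.
Sharp Poincaré constant on H^1_0(0, 4/3) is C_P = L/π = 4/(3*π), achieved by sin(3*π/4·x).
A polynomial bump cannot attain the sharp Poincaré constant (only the first sine eigenfunction does), so the ratio is strictly less than C_P, consistent with ||u||_L² ≤ C_P ||u'||_L².


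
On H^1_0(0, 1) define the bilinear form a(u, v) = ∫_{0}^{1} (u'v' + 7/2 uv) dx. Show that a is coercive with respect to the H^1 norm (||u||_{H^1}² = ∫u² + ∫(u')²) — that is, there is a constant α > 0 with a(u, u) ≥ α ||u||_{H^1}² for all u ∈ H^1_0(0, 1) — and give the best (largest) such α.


α = 1

Coercivity of a(·,·) on H^1_0(0, 1) means a(u, u) ≥ α ||u||_{H^1}² for every u ∈ H^1_0.
The interval has length L = 1, and Poincaré/coercivity depend only on L. Here a(u, u) = ∫(u')² + (7/2)·∫u².
Here c = 7/2 ≥ 1, so a(u,u) = ∫(u')² + c∫u² ≥ ∫(u')² + ∫u² = ||u||_{H^1}², i.e. α = 1 works. No larger α is possible: a(u,u) ≥ α||u||_{H^1}² means (1−α)∫(u')² ≥ (α−c)∫u², and for the modes u_n = sin(nπ(x−x₀)/L) (x₀ the left endpoint) one has ∫u_n²/∫(u_n')² = (L/(nπ))² → 0, so a(u_n,u_n)/||u_n||_{H^1}² → 1. Hence the optimal constant is α = 1.
Therefore α = 1.


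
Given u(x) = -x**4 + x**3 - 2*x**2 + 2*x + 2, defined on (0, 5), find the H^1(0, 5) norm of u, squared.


||u||_{H^1}^2 = 10533215/36

The H^1 norm (squared) on an interval (0, L) is
  ||u||_{H^1}^2 = ∫_0^L u(x)^2 dx + ∫_0^L u'(x)^2 dx.
Compute u'(x) = -4*x**3 + 3*x**2 - 4*x + 2.
Then u(x)^2 = x**8 - 2*x**7 + 5*x**6 - 8*x**5 + 4*x**4 - 4*x**3 - 4*x**2 + 8*x + 4 and u'(x)^2 = 16*x**6 - 24*x**5 + 41*x**4 - 40*x**3 + 28*x**2 - 16*x + 4.
Integrate each monomial from 0 to 5 using ∫_0^5 c·x^n dx = c·5^(n+1)/(n+1):
  ∫_0^5 u(x)^2 dx = ∫_0^5 (x^8 - 2*x^7 + 5*x^6 - 8*x^5 + 4*x^4 - 4*x^3 - 4*x^2 + 8*x + 4) dx. Term by term:
    ∫_0^5 x^8 dx = 1953125/9;  ∫_0^5 -2*x^7 dx = -390625/4;  ∫_0^5 5*x^6 dx = 390625/7;
    ∫_0^5 -8*x^5 dx = -62500/3;  ∫_0^5 4*x^4 dx = 2500;  ∫_0^5 -4*x^3 dx = -625;
    ∫_0^5 -4*x^2 dx = -500/3;  ∫_0^5 8*x dx = 100;  ∫_0^5 4 dx = 20.
  Sum: 1953125/9 − 390625/4 + 390625/7 − 62500/3 + 2500 − 625 − 500/3 + 100 + 20 = 39351365/252.
  ∫_0^5 u'(x)^2 dx = ∫_0^5 (16*x^6 - 24*x^5 + 41*x^4 - 40*x^3 + 28*x^2 - 16*x + 4) dx. Term by term:
    ∫_0^5 16*x^6 dx = 1250000/7;  ∫_0^5 -24*x^5 dx = -62500;  ∫_0^5 41*x^4 dx = 25625;
    ∫_0^5 -40*x^3 dx = -6250;  ∫_0^5 28*x^2 dx = 3500/3;  ∫_0^5 -16*x dx = -200;
    ∫_0^5 4 dx = 20.
  Sum: 1250000/7 − 62500 + 25625 − 6250 + 3500/3 − 200 + 20 = 2865095/21.
Adding: ||u||_{H^1}^2 = 39351365/252 + 2865095/21 = 10533215/36.


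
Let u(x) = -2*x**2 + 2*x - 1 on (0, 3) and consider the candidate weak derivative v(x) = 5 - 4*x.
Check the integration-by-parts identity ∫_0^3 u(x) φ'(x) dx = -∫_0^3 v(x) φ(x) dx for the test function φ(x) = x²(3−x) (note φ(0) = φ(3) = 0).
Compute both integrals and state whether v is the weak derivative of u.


LHS = 351/10, RHS = 297/20. No, v is not the weak derivative of u.

u(x) = -2*x**2 + 2*x - 1, classical derivative u'(x) = 2 - 4*x.
φ(x) = x²(3−x), so φ'(x) = 3*x*(2 - x).
Note φ(0) = φ(3) = 0, so the boundary term u·φ vanishes.
LHS = ∫_0^3 u(x) φ'(x) dx = ∫_0^3 (6*x^4 - 18*x^3 + 15*x^2 - 6*x) dx. Term by term:
  ∫_0^3 6*x^4 dx = 1458/5;  ∫_0^3 -18*x^3 dx = -729/2;  ∫_0^3 15*x^2 dx = 135;
  ∫_0^3 -6*x dx = -27.
Sum: 1458/5 − 729/2 + 135 − 27 = 351/10.
So LHS = 351/10.
∫_0^3 v(x) φ(x) dx = ∫_0^3 (4*x^4 - 17*x^3 + 15*x^2) dx. Term by term:
  ∫_0^3 4*x^4 dx = 972/5;  ∫_0^3 -17*x^3 dx = -1377/4;  ∫_0^3 15*x^2 dx = 135.
Sum: 972/5 − 1377/4 + 135 = -297/20.
So RHS = -∫_0^3 v(x) φ(x) dx = 297/20.
LHS − RHS = 81/4 ≠ 0, so the identity fails.
(For a valid weak derivative the identity must hold for EVERY test function, in particular this one. The failure shows v is NOT the weak derivative of u.)
Correct weak derivative would be u'(x) = 2 - 4*x.


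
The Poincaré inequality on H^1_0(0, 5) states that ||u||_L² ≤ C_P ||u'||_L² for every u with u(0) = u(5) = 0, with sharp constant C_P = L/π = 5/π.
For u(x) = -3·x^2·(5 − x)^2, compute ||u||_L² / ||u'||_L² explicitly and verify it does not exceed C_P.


||u||_L² / ||u'||_L² = 5*sqrt(3)/6 < C_P = 5/π.

u(x) = -3·x^2·(5 − x)^2, so u'(x) = 6*x*(x*(5 - x) - (x - 5)^2).
u(x) = -3·x^2·(5 − x)^2 vanishes at x = 0 and x = 5, so u ∈ H^1_0(0, 5). Differentiate via the product rule and integrate the resulting polynomials term by term.
  ∫_0^5 u² dx = ∫_0^5 (9*x^8 - 180*x^7 + 1350*x^6 - 4500*x^5 + 5625*x^4) dx. Term by term:
    ∫_0^5 9*x^8 dx = 1953125;  ∫_0^5 -180*x^7 dx = -17578125/2;  ∫_0^5 1350*x^6 dx = 105468750/7;
    ∫_0^5 -4500*x^5 dx = -11718750;  ∫_0^5 5625*x^4 dx = 3515625.
  Sum: 1953125 − 17578125/2 + 105468750/7 − 11718750 + 3515625 = 390625/14.
  ∫_0^5 (u')² dx = ∫_0^5 (144*x^6 - 2160*x^5 + 11700*x^4 - 27000*x^3 + 22500*x^2) dx. Term by term:
    ∫_0^5 144*x^6 dx = 11250000/7;  ∫_0^5 -2160*x^5 dx = -5625000;  ∫_0^5 11700*x^4 dx = 7312500;
    ∫_0^5 -27000*x^3 dx = -4218750;  ∫_0^5 22500*x^2 dx = 937500.
  Sum: 11250000/7 − 5625000 + 7312500 − 4218750 + 937500 = 93750/7.
∫_0^5 u² dx = 390625/14, so ||u||_L² = 625*sqrt(14)/14.
∫_0^5 (u')² dx = 93750/7, so ||u'||_L² = 125*sqrt(42)/7.
Ratio ||u||_L² / ||u'||_L² = 5*sqrt(3)/6.
Sharp Poincaré constant on H^1_0(0, 5) is C_P = L/π = 5/π, achieved by sin(π/5·x).
A polynomial bump cannot attain the sharp Poincaré constant (only the first sine eigenfunction does), so the ratio is strictly less than C_P, consistent with ||u||_L² ≤ C_P ||u'||_L².


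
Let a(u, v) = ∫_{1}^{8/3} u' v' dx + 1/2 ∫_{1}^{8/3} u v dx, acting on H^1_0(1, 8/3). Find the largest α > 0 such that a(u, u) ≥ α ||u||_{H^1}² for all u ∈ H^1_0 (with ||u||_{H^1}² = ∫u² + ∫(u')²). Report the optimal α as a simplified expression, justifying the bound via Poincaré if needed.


α = (25 + 18*π^2)/(2*(25 + 9*π^2))

Coercivity of a(·,·) on H^1_0(1, 8/3) means a(u, u) ≥ α ||u||_{H^1}² for every u ∈ H^1_0.
The interval has length L = 5/3, and Poincaré/coercivity depend only on L. Here a(u, u) = ∫(u')² + (1/2)·∫u².
Here 0 < c = 1/2 < 1. The condition a(u,u) ≥ α||u||_{H^1}² reads (1−α)∫(u')² ≥ (α−c)∫u². Any admissible α is ≤ 1 (rapidly oscillating u have ∫u²/∫(u')² → 0), and α = 1 would force 0 ≥ (1−c)∫u², impossible since c < 1; so 1−α > 0. By the sharp Poincaré inequality on H^1_0 of an interval of length L, ∫(u')² ≥ (π/L)²∫u² with equality for the first sine mode sin(π(x−x₀)/L) (x₀ the left endpoint), so the inequality holds for all u iff (1−α)(π/L)² ≥ α − c, i.e. α ≤ ((π/L)² + c)/((π/L)² + 1) = (1 + c(L/π)²)/(1 + (L/π)²). With (π/L)² = 9*π^2/25 and c = 1/2, the largest admissible constant is α = ((π/L)² + c)/((π/L)² + 1).
Simplifying, α = (25 + 18*π^2)/(2*(25 + 9*π^2)).


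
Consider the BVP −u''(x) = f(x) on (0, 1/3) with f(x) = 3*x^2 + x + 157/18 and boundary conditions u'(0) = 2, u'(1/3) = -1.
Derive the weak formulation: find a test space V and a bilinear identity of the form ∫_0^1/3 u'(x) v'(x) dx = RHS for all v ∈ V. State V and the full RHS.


V = H^1(0, 1/3) (v unrestricted at boundary; u is determined up to an additive constant); weak form: ∫_0^1/3 u'v' dx = ∫_0^1/3 (3*x^2 + x + 157/18) v dx − v(1/3) − 2·v(0) for all v ∈ V.

Multiply both sides by a test function v and integrate from 0 to 1/3:
  ∫_0^1/3 −u''(x) v(x) dx = ∫_0^1/3 f(x) v(x) dx.
Integrate the LHS by parts once:
  ∫_0^1/3 −u'' v dx = −[u'(x) v(x)]_0^1/3 + ∫_0^1/3 u'(x) v'(x) dx.
Thus ∫_0^1/3 u'(x) v'(x) dx = ∫_0^1/3 f(x) v(x) dx + [u'(x) v(x)]_0^1/3.
Choose V so that boundary terms are either known or forced to vanish.
u has inhomogeneous Neumann u'(0) = 2, u'(1/3) = -1. [u' v]_0^1/3 = (-1)·v(1/3) − (2)·v(0) = − v(1/3) − 2·v(0). Take V = H^1(0, 1/3); boundary term becomes part of RHS.
Weak formulation: find u (satisfying any essential BC) such that ∫_0^1/3 u'(x) v'(x) dx = ∫_0^1/3 f v dx − v(1/3) − 2·v(0) for all v ∈ V (Neumann data are natural BCs: they enter the RHS as boundary terms).
Substituting f(x) = 3*x^2 + x + 157/18, the right-hand side is ∫_0^1/3 (3*x^2 + x + 157/18) v dx − v(1/3) − 2·v(0).
Compatibility check (pure Neumann): taking v ≡ 1 ∈ V gives 0 = ∫_0^1/3 f dx + (-1) − (2), i.e. ∫_0^1/3 f dx must equal u'(0) − u'(1/3) = 3. Indeed ∫_0^1/3 (3*x^2 + x + 157/18) dx = 3, so the data are compatible. The solution is then unique only up to an additive constant (fix it e.g. by requiring ∫_0^1/3 u dx = 0).


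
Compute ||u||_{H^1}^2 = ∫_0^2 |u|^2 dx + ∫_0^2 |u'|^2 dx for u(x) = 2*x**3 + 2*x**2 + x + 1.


||u||_{H^1}^2 = 81488/105

The H^1 norm (squared) on an interval (0, L) is
  ||u||_{H^1}^2 = ∫_0^L u(x)^2 dx + ∫_0^L u'(x)^2 dx.
Compute u'(x) = 6*x**2 + 4*x + 1.
Then u(x)^2 = 4*x**6 + 8*x**5 + 8*x**4 + 8*x**3 + 5*x**2 + 2*x + 1 and u'(x)^2 = 36*x**4 + 48*x**3 + 28*x**2 + 8*x + 1.
Integrate each monomial from 0 to 2 using ∫_0^2 c·x^n dx = c·2^(n+1)/(n+1):
  ∫_0^2 u(x)^2 dx = ∫_0^2 (4*x^6 + 8*x^5 + 8*x^4 + 8*x^3 + 5*x^2 + 2*x + 1) dx. Term by term:
    ∫_0^2 4*x^6 dx = 512/7;  ∫_0^2 8*x^5 dx = 256/3;  ∫_0^2 8*x^4 dx = 256/5;
    ∫_0^2 8*x^3 dx = 32;  ∫_0^2 5*x^2 dx = 40/3;  ∫_0^2 2*x dx = 4;
    ∫_0^2 1 dx = 2.
  Sum: 512/7 + 256/3 + 256/5 + 32 + 40/3 + 4 + 2 = 27406/105.
  ∫_0^2 u'(x)^2 dx = ∫_0^2 (36*x^4 + 48*x^3 + 28*x^2 + 8*x + 1) dx. Term by term:
    ∫_0^2 36*x^4 dx = 1152/5;  ∫_0^2 48*x^3 dx = 192;  ∫_0^2 28*x^2 dx = 224/3;
    ∫_0^2 8*x dx = 16;  ∫_0^2 1 dx = 2.
  Sum: 1152/5 + 192 + 224/3 + 16 + 2 = 7726/15.
Adding: ||u||_{H^1}^2 = 27406/105 + 7726/15 = 81488/105.


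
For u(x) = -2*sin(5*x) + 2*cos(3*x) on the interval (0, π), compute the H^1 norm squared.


||u||_{H^1(0,π)}^2 = 72*π

u'(x) = -6*sin(3*x) - 10*cos(5*x).
Expand u² and (u')² and integrate term by term on (0, π), using: for integers n ≥ 1, ∫_0^π sin²(nx) dx = ∫_0^π cos²(nx) dx = π/2; for n ≠ n', ∫_0^π sin(nx)sin(n'x) dx = ∫_0^π cos(nx)cos(n'x) dx = 0; and by product-to-sum, ∫_0^π sin(nx)cos(n'x) dx = ½∫_0^π [sin((n+n')x) + sin((n−n')x)] dx, which is 0 when n+n' is even and 2n/(n²−n'²) when n+n' is odd (it need not vanish on (0, π)).
  u² squared terms: (-2)²·∫sin(5x)² dx = 4·π/2 = 2*π;  (2)²·∫cos(3x)² dx = 4·π/2 = 2*π.
  u² cross terms: 2·(-2)·(2)·∫sin(5x)·cos(3x) dx = -8·(0) = 0.
  So ∫_0^π u² dx = 2*π + 2*π + 0 = 4*π.
  (u')² squared terms: (-10)²·∫cos(5x)² dx = 100·π/2 = 50*π;  (-6)²·∫sin(3x)² dx = 36·π/2 = 18*π.
  (u')² cross terms: 2·(-10)·(-6)·∫cos(5x)·sin(3x) dx = 120·(0) = 0.
  So ∫_0^π (u')² dx = 50*π + 18*π + 0 = 68*π.
||u||_{H^1}^2 = (4*π) + (68*π) = 72*π.


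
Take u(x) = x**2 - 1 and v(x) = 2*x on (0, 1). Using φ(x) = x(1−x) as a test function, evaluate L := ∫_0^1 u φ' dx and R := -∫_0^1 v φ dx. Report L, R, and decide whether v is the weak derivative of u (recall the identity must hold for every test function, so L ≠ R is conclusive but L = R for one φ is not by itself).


LHS = -1/6, RHS = -1/6. Yes, v = u' weakly.

u(x) = x**2 - 1, classical derivative u'(x) = 2*x.
φ(x) = x(1−x), so φ'(x) = 1 - 2*x.
Note φ(0) = φ(1) = 0, so the boundary term u·φ vanishes.
LHS = ∫_0^1 u(x) φ'(x) dx = ∫_0^1 (-2*x^3 + x^2 + 2*x - 1) dx. Term by term:
  ∫_0^1 -2*x^3 dx = -1/2;  ∫_0^1 x^2 dx = 1/3;  ∫_0^1 2*x dx = 1;
  ∫_0^1 -1 dx = -1.
Sum: -1/2 + 1/3 + 1 − 1 = -1/6.
So LHS = -1/6.
∫_0^1 v(x) φ(x) dx = ∫_0^1 (-2*x^3 + 2*x^2) dx. Term by term:
  ∫_0^1 -2*x^3 dx = -1/2;  ∫_0^1 2*x^2 dx = 2/3.
Sum: -1/2 + 2/3 = 1/6.
So RHS = -∫_0^1 v(x) φ(x) dx = -1/6.
LHS = RHS, so the identity holds for this test φ.
Moreover u is smooth here and v(x) = u'(x) = 2*x pointwise, so the identity holds for every test function. Hence v is the weak derivative of u.
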